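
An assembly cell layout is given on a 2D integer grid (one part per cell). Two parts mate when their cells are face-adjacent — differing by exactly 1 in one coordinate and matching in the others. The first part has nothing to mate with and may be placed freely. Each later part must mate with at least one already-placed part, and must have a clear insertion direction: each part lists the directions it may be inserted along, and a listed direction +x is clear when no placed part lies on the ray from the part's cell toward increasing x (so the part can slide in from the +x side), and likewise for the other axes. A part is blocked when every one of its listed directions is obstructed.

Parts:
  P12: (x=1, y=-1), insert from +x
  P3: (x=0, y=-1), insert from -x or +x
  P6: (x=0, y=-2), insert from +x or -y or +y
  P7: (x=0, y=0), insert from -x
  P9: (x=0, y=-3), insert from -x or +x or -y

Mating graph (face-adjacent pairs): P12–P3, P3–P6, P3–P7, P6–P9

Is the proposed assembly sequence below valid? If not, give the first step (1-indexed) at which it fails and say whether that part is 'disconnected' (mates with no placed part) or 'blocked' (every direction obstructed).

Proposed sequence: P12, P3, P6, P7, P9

1. P12@(1, -1) [+x clear] — {P12}
2. P3@(0, -1) [-x clear] — {P12, P3}
3. P6@(0, -2) [+x clear] — {P12, P3, P6}
4. P7@(0, 0) [-x clear] — {P12, P3, P6, P7}
5. P9@(0, -3) [-x clear] — {P12, P3, P6, P7, P9}

Valid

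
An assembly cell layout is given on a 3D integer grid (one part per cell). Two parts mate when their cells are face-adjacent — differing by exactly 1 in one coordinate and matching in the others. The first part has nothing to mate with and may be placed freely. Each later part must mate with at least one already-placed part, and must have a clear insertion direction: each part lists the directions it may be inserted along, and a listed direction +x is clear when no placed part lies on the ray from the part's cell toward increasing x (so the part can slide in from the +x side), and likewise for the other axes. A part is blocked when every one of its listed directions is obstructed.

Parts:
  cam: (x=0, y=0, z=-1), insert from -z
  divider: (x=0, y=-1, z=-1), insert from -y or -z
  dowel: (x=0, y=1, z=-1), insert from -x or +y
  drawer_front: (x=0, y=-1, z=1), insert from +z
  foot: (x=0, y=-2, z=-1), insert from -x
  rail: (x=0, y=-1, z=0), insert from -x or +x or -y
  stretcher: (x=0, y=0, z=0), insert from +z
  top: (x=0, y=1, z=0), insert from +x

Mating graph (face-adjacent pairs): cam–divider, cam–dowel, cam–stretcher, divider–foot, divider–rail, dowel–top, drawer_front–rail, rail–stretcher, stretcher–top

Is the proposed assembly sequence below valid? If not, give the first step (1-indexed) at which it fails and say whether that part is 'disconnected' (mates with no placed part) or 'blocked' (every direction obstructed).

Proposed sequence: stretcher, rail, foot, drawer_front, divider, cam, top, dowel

Invalid at step 3 (disconnected)

1. stretcher@(0, 0, 0) [+z clear] — {stretcher}
2. rail@(0, -1, 0) [-x clear] — {rail, stretcher}
3. foot@(0, -2, -1) — no placed neighbour ⇒ disconnected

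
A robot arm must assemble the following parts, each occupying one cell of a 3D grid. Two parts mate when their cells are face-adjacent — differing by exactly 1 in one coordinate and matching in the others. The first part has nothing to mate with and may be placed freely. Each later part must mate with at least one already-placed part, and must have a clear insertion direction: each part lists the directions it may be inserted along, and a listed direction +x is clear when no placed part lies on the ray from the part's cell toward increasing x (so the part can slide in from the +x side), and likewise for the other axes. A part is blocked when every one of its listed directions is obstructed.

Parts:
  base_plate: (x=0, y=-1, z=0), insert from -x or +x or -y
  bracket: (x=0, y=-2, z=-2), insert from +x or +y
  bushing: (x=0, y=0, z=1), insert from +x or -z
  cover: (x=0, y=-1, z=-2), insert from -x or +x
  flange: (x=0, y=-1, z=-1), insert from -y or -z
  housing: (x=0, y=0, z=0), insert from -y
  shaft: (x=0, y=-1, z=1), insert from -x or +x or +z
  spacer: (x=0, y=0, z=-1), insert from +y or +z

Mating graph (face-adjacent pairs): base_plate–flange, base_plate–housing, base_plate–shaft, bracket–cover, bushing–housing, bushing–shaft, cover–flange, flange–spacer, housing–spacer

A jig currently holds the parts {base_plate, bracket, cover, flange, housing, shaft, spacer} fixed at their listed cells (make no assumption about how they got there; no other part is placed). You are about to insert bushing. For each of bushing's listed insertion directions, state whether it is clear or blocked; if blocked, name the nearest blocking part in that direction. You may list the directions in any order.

+x: ray from bushing(0, 0, 1) has no placed part ⇒ clear
-z: nearest on ray is housing@(0, 0, 0) ⇒ blocked

+x: clear; -z: blocked by housing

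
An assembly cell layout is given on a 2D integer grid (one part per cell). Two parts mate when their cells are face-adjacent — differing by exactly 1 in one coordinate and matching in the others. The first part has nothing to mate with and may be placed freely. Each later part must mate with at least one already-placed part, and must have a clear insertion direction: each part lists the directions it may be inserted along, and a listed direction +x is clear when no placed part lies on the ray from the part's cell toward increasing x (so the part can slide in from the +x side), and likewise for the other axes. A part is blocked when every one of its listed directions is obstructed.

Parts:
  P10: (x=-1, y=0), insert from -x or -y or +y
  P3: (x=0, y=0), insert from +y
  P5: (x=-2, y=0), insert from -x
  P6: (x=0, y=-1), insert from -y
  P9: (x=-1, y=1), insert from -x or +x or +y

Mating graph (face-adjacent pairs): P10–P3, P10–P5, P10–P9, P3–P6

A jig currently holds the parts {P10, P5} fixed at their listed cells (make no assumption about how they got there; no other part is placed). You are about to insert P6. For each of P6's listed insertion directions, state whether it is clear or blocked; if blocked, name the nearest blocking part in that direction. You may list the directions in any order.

-y: clear

-y: ray from P6(0, -1) has no placed part ⇒ clear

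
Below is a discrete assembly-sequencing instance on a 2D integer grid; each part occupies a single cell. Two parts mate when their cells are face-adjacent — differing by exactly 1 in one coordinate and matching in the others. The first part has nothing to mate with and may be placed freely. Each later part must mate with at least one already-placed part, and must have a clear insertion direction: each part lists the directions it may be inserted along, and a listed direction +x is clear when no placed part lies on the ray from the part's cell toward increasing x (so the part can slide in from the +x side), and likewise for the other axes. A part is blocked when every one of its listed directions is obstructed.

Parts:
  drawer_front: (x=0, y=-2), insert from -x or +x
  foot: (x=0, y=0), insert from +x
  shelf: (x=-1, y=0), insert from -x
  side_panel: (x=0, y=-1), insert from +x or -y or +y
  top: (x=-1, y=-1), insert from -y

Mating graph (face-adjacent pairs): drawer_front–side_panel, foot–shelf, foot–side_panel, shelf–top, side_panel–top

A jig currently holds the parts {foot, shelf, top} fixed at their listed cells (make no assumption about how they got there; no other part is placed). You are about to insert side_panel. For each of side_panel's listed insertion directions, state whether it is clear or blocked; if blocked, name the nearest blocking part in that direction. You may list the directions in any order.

+x: clear; +y: blocked by foot; -y: clear

+x: ray from side_panel(0, -1) has no placed part ⇒ clear
-y: ray from side_panel(0, -1) has no placed part ⇒ clear
+y: nearest on ray is foot@(0, 0) ⇒ blocked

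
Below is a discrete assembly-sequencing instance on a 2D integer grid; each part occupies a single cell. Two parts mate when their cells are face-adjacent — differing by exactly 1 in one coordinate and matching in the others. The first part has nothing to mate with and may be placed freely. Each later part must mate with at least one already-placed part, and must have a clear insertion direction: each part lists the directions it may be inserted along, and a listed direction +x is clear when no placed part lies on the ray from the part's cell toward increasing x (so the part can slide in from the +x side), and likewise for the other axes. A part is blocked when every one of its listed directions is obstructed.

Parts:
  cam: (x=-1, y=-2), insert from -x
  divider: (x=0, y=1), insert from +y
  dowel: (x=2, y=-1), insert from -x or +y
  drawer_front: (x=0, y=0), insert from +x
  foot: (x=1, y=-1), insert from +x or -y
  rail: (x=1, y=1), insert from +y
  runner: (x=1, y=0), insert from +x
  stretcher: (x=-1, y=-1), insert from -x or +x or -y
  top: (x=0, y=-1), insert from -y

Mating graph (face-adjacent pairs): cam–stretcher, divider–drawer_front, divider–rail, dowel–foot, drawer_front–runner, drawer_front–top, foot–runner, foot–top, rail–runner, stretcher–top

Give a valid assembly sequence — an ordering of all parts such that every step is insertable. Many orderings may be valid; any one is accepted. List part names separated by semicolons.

1. divider@(0, 1) [+y clear] — {divider}
2. rail@(1, 1) [+y clear] — {divider, rail}
3. drawer_front@(0, 0) [+x clear] — {divider, drawer_front, rail}
4. runner@(1, 0) [+x clear] — {divider, drawer_front, rail, runner}
5. foot@(1, -1) [+x clear] — {divider, drawer_front, foot, rail, runner}
6. dowel@(2, -1) [+y clear] — {divider, dowel, drawer_front, foot, rail, runner}
7. top@(0, -1) [-y clear] — {divider, dowel, drawer_front, foot, rail, runner, top}
8. stretcher@(-1, -1) [-x clear] — {divider, dowel, drawer_front, foot, rail, runner, stretcher, top}
9. cam@(-1, -2) [-x clear] — {cam, divider, dowel, drawer_front, foot, rail, runner, stretcher, top}

divider; rail; drawer_front; runner; foot; dowel; top; stretcher; cam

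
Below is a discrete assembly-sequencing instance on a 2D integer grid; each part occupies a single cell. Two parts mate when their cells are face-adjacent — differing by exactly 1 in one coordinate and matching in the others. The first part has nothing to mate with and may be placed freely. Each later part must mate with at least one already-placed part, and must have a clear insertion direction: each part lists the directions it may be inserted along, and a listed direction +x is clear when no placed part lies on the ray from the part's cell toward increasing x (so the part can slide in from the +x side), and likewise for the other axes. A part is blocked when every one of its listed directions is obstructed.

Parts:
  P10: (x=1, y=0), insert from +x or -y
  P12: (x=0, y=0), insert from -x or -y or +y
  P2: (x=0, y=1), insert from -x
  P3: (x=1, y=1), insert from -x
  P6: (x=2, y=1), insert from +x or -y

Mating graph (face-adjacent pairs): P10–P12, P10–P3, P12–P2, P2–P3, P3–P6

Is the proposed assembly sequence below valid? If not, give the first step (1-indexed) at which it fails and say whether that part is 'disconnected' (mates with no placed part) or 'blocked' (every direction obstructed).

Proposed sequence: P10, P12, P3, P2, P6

1. P10@(1, 0) [+x clear] — {P10}
2. P12@(0, 0) [-x clear] — {P10, P12}
3. P3@(1, 1) [-x clear] — {P10, P12, P3}
4. P2@(0, 1) [-x clear] — {P10, P12, P2, P3}
5. P6@(2, 1) [+x clear] — {P10, P12, P2, P3, P6}

Valid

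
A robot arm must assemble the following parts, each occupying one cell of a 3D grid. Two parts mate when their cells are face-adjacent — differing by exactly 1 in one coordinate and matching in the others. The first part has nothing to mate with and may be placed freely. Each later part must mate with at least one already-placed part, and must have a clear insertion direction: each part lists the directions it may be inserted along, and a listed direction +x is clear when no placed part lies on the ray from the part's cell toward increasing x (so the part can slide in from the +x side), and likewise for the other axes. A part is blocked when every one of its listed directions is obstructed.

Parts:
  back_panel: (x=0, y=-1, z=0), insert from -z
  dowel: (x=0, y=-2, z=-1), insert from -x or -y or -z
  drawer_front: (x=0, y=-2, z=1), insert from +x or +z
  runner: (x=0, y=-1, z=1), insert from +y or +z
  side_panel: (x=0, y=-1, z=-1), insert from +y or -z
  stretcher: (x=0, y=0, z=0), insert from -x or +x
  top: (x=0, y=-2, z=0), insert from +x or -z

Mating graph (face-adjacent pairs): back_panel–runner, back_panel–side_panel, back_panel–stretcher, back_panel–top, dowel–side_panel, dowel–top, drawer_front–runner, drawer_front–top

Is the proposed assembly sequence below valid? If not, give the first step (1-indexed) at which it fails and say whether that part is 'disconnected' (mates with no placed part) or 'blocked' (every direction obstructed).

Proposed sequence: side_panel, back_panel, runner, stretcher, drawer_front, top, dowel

Invalid at step 2 (blocked)

1. side_panel@(0, -1, -1) [+y clear] — {side_panel}
2. back_panel@(0, -1, 0) — -z all obstructed ⇒ blocked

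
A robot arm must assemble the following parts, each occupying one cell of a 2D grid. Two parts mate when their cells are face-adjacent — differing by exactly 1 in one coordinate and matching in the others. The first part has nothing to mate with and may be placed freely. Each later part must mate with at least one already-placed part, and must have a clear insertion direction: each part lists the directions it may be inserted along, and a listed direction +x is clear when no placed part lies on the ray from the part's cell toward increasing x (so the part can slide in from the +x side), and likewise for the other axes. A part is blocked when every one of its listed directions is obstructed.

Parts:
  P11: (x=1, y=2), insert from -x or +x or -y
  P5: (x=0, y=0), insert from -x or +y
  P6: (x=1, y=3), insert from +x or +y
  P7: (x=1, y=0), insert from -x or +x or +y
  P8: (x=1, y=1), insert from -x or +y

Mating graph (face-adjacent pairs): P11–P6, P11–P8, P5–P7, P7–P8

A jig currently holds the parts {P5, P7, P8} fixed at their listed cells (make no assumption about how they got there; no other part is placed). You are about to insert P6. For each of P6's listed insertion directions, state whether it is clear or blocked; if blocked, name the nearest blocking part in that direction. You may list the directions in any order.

+x: clear; +y: clear

+x: ray from P6(1, 3) has no placed part ⇒ clear
+y: ray from P6(1, 3) has no placed part ⇒ clear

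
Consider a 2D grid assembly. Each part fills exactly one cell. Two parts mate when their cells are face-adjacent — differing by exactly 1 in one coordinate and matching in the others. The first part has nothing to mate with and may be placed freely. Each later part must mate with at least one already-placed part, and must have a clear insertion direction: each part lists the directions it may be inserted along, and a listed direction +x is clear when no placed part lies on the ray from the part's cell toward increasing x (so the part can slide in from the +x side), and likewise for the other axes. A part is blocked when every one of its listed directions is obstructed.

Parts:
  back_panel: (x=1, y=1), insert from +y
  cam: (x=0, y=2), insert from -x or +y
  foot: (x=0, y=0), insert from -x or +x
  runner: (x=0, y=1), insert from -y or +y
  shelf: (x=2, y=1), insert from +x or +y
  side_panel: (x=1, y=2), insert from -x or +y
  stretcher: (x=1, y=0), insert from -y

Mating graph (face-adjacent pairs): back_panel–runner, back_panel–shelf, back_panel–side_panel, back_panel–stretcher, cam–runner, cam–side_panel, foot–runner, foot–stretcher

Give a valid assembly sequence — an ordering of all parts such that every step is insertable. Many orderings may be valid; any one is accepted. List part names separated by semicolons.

1. cam@(0, 2) [-x clear] — {cam}
2. runner@(0, 1) [-y clear] — {cam, runner}
3. back_panel@(1, 1) [+y clear] — {back_panel, cam, runner}
4. side_panel@(1, 2) [+y clear] — {back_panel, cam, runner, side_panel}
5. stretcher@(1, 0) [-y clear] — {back_panel, cam, runner, side_panel, stretcher}
6. shelf@(2, 1) [+x clear] — {back_panel, cam, runner, shelf, side_panel, stretcher}
7. foot@(0, 0) [-x clear] — {back_panel, cam, foot, runner, shelf, side_panel, stretcher}

cam; runner; back_panel; side_panel; stretcher; shelf; foot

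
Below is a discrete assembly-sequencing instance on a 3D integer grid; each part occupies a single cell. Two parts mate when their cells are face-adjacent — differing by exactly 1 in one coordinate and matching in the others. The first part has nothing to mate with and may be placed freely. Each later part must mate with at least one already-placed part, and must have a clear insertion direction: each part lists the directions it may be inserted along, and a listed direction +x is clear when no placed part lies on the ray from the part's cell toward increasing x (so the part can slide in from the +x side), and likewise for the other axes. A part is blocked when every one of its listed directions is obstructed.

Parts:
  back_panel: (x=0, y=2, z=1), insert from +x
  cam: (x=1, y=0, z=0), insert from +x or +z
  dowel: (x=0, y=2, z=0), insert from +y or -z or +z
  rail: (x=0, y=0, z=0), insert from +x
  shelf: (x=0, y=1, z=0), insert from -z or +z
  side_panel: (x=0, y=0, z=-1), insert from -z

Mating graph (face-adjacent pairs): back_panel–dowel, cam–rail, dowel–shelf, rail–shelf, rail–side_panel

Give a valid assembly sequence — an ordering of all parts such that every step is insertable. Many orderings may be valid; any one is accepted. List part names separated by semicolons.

1. dowel@(0, 2, 0) [+y clear] — {dowel}
2. shelf@(0, 1, 0) [-z clear] — {dowel, shelf}
3. back_panel@(0, 2, 1) [+x clear] — {back_panel, dowel, shelf}
4. rail@(0, 0, 0) [+x clear] — {back_panel, dowel, rail, shelf}
5. side_panel@(0, 0, -1) [-z clear] — {back_panel, dowel, rail, shelf, side_panel}
6. cam@(1, 0, 0) [+x clear] — {back_panel, cam, dowel, rail, shelf, side_panel}

dowel; shelf; back_panel; rail; side_panel; cam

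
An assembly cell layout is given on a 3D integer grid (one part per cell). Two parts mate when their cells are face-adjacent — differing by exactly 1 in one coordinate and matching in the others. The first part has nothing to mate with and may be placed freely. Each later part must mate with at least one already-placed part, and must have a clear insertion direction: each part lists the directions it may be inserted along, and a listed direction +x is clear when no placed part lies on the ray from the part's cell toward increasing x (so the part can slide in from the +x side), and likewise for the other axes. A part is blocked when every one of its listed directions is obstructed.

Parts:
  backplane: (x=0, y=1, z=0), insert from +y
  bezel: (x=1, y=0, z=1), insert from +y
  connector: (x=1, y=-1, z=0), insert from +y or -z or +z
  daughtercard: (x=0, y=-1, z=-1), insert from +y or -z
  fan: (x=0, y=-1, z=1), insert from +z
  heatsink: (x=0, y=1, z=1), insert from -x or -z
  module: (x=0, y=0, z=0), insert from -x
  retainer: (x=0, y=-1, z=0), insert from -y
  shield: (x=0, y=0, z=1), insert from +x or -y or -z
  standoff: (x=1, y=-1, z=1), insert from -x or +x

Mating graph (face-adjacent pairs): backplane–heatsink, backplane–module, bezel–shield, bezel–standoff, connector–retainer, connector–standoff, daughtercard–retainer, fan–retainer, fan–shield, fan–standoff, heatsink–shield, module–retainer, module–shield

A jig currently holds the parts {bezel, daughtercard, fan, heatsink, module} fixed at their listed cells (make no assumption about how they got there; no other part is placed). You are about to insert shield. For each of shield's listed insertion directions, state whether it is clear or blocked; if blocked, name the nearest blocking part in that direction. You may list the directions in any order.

+x: blocked by bezel; -y: blocked by fan; -z: blocked by module

+x: nearest on ray is bezel@(1, 0, 1) ⇒ blocked
-y: nearest on ray is fan@(0, -1, 1) ⇒ blocked
-z: nearest on ray is module@(0, 0, 0) ⇒ blocked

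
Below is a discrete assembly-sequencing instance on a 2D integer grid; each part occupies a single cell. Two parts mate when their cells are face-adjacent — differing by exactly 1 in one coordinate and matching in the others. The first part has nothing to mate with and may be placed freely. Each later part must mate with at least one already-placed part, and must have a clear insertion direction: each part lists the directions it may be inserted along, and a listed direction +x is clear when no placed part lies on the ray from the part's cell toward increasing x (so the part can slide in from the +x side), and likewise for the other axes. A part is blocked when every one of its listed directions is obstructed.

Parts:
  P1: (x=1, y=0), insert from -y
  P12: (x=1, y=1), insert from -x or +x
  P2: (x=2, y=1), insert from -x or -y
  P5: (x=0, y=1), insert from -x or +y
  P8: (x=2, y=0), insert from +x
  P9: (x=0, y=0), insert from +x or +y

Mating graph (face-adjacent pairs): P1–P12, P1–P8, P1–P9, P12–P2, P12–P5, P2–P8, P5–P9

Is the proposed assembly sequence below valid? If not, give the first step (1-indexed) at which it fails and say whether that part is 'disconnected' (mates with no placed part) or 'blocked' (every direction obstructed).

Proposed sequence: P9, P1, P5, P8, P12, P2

Invalid at step 6 (blocked)

1. P9@(0, 0) [+x clear] — {P9}
2. P1@(1, 0) [-y clear] — {P1, P9}
3. P5@(0, 1) [-x clear] — {P1, P5, P9}
4. P8@(2, 0) [+x clear] — {P1, P5, P8, P9}
5. P12@(1, 1) [+x clear] — {P1, P12, P5, P8, P9}
6. P2@(2, 1) — -x/-y all obstructed ⇒ blocked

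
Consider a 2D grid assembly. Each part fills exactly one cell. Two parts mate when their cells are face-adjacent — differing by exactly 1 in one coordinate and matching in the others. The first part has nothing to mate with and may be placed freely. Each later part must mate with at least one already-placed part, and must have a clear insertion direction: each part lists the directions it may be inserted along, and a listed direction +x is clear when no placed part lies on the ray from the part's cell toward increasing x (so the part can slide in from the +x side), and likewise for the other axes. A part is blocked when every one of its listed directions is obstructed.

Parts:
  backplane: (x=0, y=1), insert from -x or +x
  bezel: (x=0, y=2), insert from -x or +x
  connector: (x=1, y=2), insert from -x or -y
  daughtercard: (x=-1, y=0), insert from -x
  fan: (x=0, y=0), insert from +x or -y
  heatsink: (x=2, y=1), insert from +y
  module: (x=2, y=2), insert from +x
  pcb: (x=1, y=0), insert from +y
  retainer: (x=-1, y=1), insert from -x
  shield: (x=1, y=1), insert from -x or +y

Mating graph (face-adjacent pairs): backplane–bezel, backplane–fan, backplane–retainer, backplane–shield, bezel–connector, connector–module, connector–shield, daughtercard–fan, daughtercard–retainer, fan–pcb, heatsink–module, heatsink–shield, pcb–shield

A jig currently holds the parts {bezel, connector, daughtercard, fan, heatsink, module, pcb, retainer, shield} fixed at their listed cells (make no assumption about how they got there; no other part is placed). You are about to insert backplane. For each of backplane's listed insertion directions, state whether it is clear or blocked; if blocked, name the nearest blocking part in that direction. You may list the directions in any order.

+x: blocked by shield; -x: blocked by retainer

-x: nearest on ray is retainer@(-1, 1) ⇒ blocked
+x: nearest on ray is shield@(1, 1) ⇒ blocked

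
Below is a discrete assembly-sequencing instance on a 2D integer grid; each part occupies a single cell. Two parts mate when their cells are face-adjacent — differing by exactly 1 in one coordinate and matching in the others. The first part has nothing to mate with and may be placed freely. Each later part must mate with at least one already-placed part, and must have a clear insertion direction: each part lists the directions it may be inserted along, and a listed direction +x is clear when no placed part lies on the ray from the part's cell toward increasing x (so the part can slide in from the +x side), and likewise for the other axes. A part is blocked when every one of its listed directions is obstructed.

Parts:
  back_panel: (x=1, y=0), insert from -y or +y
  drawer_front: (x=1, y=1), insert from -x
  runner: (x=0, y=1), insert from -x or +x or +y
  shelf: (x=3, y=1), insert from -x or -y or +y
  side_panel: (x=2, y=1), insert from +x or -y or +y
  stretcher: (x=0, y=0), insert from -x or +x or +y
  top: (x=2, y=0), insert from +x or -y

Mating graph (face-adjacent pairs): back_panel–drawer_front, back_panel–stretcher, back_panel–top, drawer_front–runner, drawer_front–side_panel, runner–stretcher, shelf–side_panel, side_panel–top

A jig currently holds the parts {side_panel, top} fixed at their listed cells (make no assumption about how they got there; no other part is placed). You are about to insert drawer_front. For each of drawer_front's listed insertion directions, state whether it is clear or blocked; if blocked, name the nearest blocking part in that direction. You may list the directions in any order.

-x: clear

-x: ray from drawer_front(1, 1) has no placed part ⇒ clear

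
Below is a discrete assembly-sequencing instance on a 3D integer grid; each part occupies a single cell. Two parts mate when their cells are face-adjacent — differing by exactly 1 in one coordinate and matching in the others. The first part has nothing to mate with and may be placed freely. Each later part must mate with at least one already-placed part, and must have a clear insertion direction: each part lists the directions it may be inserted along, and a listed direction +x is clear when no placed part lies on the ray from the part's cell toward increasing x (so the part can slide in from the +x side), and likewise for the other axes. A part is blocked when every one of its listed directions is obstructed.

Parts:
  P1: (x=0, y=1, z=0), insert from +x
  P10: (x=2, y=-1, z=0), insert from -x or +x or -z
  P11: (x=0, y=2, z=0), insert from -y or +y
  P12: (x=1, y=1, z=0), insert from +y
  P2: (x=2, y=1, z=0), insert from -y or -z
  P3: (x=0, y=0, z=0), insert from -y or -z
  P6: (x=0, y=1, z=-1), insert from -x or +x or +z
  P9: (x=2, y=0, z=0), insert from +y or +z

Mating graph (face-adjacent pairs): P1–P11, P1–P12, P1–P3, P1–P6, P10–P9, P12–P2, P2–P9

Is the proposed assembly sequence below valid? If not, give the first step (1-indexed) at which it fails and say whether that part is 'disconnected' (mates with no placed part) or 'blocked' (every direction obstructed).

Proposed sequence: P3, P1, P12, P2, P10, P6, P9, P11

1. P3@(0, 0, 0) [-y clear] — {P3}
2. P1@(0, 1, 0) [+x clear] — {P1, P3}
3. P12@(1, 1, 0) [+y clear] — {P1, P12, P3}
4. P2@(2, 1, 0) [-y clear] — {P1, P12, P2, P3}
5. P10@(2, -1, 0) — no placed neighbour ⇒ disconnected

Invalid at step 5 (disconnected)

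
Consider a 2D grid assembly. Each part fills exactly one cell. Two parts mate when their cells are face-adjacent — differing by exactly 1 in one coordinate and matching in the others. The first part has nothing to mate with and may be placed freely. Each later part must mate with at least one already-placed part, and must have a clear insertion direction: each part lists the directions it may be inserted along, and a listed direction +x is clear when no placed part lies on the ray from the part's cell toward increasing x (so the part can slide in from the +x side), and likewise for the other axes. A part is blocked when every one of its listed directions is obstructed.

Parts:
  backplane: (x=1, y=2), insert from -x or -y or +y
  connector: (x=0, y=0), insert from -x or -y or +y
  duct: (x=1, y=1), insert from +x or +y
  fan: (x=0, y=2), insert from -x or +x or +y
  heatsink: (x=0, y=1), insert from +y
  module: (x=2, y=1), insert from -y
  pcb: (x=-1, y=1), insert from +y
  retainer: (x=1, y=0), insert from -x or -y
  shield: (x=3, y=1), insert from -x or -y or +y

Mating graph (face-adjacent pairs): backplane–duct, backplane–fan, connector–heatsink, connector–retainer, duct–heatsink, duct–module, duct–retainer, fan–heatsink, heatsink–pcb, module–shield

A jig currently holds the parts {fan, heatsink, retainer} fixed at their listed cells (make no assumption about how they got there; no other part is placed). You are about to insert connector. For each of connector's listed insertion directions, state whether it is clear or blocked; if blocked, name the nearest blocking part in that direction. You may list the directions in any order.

+y: blocked by heatsink; -x: clear; -y: clear

-x: ray from connector(0, 0) has no placed part ⇒ clear
-y: ray from connector(0, 0) has no placed part ⇒ clear
+y: nearest on ray is heatsink@(0, 1) ⇒ blocked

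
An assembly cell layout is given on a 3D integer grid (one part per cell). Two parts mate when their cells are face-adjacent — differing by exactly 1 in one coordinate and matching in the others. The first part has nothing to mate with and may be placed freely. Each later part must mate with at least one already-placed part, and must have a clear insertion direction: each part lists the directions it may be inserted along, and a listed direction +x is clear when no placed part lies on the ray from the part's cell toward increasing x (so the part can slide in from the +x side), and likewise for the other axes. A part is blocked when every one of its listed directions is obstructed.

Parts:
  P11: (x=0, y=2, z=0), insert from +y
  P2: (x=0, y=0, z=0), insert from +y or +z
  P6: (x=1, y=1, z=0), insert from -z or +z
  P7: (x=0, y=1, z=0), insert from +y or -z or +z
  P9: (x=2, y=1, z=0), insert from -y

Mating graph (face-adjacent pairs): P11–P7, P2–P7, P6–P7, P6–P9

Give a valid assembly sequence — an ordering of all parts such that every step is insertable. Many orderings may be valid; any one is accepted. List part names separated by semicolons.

P7; P11; P6; P2; P9

1. P7@(0, 1, 0) [+y clear] — {P7}
2. P11@(0, 2, 0) [+y clear] — {P11, P7}
3. P6@(1, 1, 0) [-z clear] — {P11, P6, P7}
4. P2@(0, 0, 0) [+z clear] — {P11, P2, P6, P7}
5. P9@(2, 1, 0) [-y clear] — {P11, P2, P6, P7, P9}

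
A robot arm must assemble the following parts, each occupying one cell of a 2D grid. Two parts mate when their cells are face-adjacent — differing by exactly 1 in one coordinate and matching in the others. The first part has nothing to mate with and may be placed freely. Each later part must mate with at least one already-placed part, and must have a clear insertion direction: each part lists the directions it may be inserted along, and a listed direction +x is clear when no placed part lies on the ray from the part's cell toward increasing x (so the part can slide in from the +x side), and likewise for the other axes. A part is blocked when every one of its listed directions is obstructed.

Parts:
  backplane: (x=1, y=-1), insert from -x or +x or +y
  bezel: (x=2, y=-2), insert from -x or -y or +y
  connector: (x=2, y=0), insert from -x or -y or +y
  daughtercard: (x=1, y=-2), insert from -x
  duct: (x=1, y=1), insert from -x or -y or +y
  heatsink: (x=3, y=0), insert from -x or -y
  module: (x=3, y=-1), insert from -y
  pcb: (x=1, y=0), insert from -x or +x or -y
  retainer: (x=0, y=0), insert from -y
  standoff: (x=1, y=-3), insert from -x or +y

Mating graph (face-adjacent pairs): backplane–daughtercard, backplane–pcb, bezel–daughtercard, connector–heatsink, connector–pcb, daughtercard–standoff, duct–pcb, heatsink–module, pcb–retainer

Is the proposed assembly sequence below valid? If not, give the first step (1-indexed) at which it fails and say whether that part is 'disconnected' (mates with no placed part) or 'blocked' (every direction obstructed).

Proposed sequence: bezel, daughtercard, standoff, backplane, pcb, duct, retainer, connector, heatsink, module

1. bezel@(2, -2) [-x clear] — {bezel}
2. daughtercard@(1, -2) [-x clear] — {bezel, daughtercard}
3. standoff@(1, -3) [-x clear] — {bezel, daughtercard, standoff}
4. backplane@(1, -1) [-x clear] — {backplane, bezel, daughtercard, standoff}
5. pcb@(1, 0) [-x clear] — {backplane, bezel, daughtercard, pcb, standoff}
6. duct@(1, 1) [-x clear] — {backplane, bezel, daughtercard, duct, pcb, standoff}
7. retainer@(0, 0) [-y clear] — {backplane, bezel, daughtercard, duct, pcb, retainer, standoff}
8. connector@(2, 0) [+y clear] — {backplane, bezel, connector, daughtercard, duct, pcb, retainer, standoff}
9. heatsink@(3, 0) [-y clear] — {backplane, bezel, connector, daughtercard, duct, heatsink, pcb, retainer, standoff}
10. module@(3, -1) [-y clear] — {backplane, bezel, connector, daughtercard, duct, heatsink, module, pcb, retainer, standoff}

Valid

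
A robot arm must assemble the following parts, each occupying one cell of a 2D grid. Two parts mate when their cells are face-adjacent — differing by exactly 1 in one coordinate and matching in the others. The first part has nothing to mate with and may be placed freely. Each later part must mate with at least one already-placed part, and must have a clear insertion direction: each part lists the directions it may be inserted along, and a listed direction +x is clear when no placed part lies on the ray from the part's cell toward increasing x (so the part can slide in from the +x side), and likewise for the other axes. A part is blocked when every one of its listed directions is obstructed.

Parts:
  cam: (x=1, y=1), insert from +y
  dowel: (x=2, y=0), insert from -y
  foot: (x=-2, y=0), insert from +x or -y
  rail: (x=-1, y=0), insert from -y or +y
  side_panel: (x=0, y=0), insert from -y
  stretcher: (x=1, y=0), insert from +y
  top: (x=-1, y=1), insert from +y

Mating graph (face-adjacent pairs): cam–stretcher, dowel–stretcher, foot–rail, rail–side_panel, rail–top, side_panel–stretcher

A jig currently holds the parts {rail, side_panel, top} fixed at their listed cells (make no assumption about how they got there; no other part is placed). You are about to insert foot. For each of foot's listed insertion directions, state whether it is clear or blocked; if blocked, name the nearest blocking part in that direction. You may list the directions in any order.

+x: nearest on ray is rail@(-1, 0) ⇒ blocked
-y: ray from foot(-2, 0) has no placed part ⇒ clear

+x: blocked by rail; -y: clear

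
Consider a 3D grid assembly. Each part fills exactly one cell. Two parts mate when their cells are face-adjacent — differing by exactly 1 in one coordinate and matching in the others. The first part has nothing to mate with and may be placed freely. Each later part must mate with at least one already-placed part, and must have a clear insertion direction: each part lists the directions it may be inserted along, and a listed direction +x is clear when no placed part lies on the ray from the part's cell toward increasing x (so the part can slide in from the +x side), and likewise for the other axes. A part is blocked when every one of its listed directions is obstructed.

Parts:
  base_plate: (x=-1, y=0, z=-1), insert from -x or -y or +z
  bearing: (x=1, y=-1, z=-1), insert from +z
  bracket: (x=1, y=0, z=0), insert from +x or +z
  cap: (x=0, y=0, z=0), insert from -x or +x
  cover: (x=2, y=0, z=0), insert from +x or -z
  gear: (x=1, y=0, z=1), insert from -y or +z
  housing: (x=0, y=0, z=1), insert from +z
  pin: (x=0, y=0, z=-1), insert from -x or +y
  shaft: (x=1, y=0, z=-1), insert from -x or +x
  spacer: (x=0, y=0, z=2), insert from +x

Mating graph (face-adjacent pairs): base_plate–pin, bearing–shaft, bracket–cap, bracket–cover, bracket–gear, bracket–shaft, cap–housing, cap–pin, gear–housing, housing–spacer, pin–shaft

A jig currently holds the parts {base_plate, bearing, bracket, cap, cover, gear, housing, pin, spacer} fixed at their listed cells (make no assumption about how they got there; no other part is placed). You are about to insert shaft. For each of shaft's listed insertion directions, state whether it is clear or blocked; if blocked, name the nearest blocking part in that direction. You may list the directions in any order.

-x: nearest on ray is pin@(0, 0, -1) ⇒ blocked
+x: ray from shaft(1, 0, -1) has no placed part ⇒ clear

+x: clear; -x: blocked by pin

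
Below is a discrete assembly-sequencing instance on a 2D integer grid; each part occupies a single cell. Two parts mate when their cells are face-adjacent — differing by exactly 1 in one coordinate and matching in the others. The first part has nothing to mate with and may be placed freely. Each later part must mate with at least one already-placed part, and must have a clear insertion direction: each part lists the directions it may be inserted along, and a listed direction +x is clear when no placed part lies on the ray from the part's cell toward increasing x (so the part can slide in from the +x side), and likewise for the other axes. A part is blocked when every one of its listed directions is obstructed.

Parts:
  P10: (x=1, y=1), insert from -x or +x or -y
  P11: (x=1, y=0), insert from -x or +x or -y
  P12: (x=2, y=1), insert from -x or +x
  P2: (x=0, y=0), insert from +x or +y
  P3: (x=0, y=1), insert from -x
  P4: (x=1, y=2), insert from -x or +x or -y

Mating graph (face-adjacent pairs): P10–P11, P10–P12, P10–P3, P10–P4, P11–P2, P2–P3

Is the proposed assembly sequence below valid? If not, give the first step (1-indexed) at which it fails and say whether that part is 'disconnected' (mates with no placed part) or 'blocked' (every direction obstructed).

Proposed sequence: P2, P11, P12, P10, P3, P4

1. P2@(0, 0) [+x clear] — {P2}
2. P11@(1, 0) [+x clear] — {P11, P2}
3. P12@(2, 1) — no placed neighbour ⇒ disconnected

Invalid at step 3 (disconnected)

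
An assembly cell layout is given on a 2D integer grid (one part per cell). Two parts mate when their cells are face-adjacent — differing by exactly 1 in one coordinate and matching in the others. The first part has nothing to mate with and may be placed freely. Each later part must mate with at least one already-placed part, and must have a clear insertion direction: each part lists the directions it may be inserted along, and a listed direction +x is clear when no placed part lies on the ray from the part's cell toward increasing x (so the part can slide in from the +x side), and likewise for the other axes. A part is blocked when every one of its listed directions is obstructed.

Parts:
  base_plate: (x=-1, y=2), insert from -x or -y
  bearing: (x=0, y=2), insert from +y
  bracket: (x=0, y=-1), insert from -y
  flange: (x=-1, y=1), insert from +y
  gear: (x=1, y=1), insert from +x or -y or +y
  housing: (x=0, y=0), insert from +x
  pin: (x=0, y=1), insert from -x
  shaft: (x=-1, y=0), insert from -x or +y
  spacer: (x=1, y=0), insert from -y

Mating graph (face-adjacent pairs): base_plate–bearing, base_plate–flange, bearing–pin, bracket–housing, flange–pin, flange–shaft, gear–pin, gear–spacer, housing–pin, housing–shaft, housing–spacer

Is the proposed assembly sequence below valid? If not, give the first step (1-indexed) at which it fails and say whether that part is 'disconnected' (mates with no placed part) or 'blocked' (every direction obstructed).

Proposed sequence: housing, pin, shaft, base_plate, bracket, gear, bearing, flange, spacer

1. housing@(0, 0) [+x clear] — {housing}
2. pin@(0, 1) [-x clear] — {housing, pin}
3. shaft@(-1, 0) [-x clear] — {housing, pin, shaft}
4. base_plate@(-1, 2) — no placed neighbour ⇒ disconnected

Invalid at step 4 (disconnected)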